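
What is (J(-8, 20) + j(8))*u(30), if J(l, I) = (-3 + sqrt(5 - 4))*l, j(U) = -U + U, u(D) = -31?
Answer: -496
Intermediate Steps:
j(U) = 0
J(l, I) = -2*l (J(l, I) = (-3 + sqrt(1))*l = (-3 + 1)*l = -2*l)
(J(-8, 20) + j(8))*u(30) = (-2*(-8) + 0)*(-31) = (16 + 0)*(-31) = 16*(-31) = -496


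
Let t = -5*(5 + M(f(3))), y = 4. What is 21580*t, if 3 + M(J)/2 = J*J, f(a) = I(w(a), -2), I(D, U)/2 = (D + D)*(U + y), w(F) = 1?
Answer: -13703300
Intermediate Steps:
I(D, U) = 4*D*(4 + U) (I(D, U) = 2*((D + D)*(U + 4)) = 2*((2*D)*(4 + U)) = 2*(2*D*(4 + U)) = 4*D*(4 + U))
f(a) = 8 (f(a) = 4*1*(4 - 2) = 4*1*2 = 8)
M(J) = -6 + 2*J² (M(J) = -6 + 2*(J*J) = -6 + 2*J²)
t = -635 (t = -5*(5 + (-6 + 2*8²)) = -5*(5 + (-6 + 2*64)) = -5*(5 + (-6 + 128)) = -5*(5 + 122) = -5*127 = -1*635 = -635)
21580*t = 21580*(-635) = -13703300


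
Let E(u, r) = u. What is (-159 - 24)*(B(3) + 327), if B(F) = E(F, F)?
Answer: -60390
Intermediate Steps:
B(F) = F
(-159 - 24)*(B(3) + 327) = (-159 - 24)*(3 + 327) = -183*330 = -60390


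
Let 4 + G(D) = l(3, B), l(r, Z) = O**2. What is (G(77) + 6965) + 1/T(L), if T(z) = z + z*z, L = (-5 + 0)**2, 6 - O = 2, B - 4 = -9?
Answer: 4535051/650 ≈ 6977.0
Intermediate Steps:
B = -5 (B = 4 - 9 = -5)
O = 4 (O = 6 - 1*2 = 6 - 2 = 4)
L = 25 (L = (-5)**2 = 25)
T(z) = z + z**2
l(r, Z) = 16 (l(r, Z) = 4**2 = 16)
G(D) = 12 (G(D) = -4 + 16 = 12)
(G(77) + 6965) + 1/T(L) = (12 + 6965) + 1/(25*(1 + 25)) = 6977 + 1/(25*26) = 6977 + 1/650 = 4535051/650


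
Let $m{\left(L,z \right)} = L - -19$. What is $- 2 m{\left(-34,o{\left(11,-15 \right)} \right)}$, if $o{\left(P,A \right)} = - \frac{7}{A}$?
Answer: $30$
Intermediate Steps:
$m{\left(L,z \right)} = 19 + L$ ($m{\left(L,z \right)} = L + 19 = 19 + L$)
$- 2 m{\left(-34,o{\left(11,-15 \right)} \right)} = - 2 \left(19 - 34\right) = \left(-2\right) \left(-15\right) = 30$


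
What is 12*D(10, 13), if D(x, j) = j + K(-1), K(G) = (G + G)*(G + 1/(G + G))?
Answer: 192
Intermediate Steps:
K(G) = 2*G*(G + 1/(2*G)) (K(G) = (2*G)*(G + 1/(2*G)) = 2*G*(G + 1/(2*G)))
D(x, j) = 3 + j (D(x, j) = j + (1 + 2*(-1)**2) = j + (1 + 2*1) = j + (1 + 2) = j + 3 = 3 + j)
12*D(10, 13) = 12*(3 + 13) = 12*16 = 192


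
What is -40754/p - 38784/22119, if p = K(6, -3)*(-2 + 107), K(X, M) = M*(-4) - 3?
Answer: -442286/9855 ≈ -44.879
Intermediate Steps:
K(X, M) = -3 - 4*M (K(X, M) = -4*M - 3 = -3 - 4*M)
p = 945 (p = (-3 - 4*(-3))*(-2 + 107) = (-3 + 12)*105 = 9*105 = 945)
-40754/p - 38784/22119 = -40754/945 - 38784/22119 = -40754*1/945 - 38784*1/22119 = -5822/135 - 128/73 = -442286/9855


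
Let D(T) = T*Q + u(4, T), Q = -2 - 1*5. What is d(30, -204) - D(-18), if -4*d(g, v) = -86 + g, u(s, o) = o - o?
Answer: -112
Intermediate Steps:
u(s, o) = 0
Q = -7 (Q = -2 - 5 = -7)
D(T) = -7*T (D(T) = T*(-7) + 0 = -7*T + 0 = -7*T)
d(g, v) = 43/2 - g/4 (d(g, v) = -(-86 + g)/4 = 43/2 - g/4)
d(30, -204) - D(-18) = (43/2 - ¼*30) - (-7)*(-18) = (43/2 - 15/2) - 1*126 = 14 - 126 = -112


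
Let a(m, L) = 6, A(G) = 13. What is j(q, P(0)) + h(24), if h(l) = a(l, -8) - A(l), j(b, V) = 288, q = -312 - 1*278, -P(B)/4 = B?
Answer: 281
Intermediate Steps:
P(B) = -4*B
q = -590 (q = -312 - 278 = -590)
h(l) = -7 (h(l) = 6 - 1*13 = 6 - 13 = -7)
j(q, P(0)) + h(24) = 288 - 7 = 281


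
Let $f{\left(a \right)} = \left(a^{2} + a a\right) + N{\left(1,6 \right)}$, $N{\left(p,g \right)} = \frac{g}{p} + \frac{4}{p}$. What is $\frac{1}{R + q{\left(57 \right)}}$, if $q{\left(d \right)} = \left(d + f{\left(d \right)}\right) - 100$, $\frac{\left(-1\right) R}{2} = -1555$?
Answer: $\frac{1}{9575} \approx 0.00010444$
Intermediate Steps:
$R = 3110$ ($R = \left(-2\right) \left(-1555\right) = 3110$)
$N{\left(p,g \right)} = \frac{4}{p} + \frac{g}{p}$
$f{\left(a \right)} = 10 + 2 a^{2}$ ($f{\left(a \right)} = \left(a^{2} + a a\right) + \frac{4 + 6}{1} = \left(a^{2} + a^{2}\right) + 1 \cdot 10 = 2 a^{2} + 10 = 10 + 2 a^{2}$)
$q{\left(d \right)} = -90 + d + 2 d^{2}$ ($q{\left(d \right)} = \left(d + \left(10 + 2 d^{2}\right)\right) - 100 = \left(10 + d + 2 d^{2}\right) - 100 = -90 + d + 2 d^{2}$)
$\frac{1}{R + q{\left(57 \right)}} = \frac{1}{3110 + \left(-90 + 57 + 2 \cdot 57^{2}\right)} = \frac{1}{3110 + \left(-90 + 57 + 2 \cdot 3249\right)} = \frac{1}{3110 + \left(-90 + 57 + 6498\right)} = \frac{1}{3110 + 6465} = \frac{1}{9575}$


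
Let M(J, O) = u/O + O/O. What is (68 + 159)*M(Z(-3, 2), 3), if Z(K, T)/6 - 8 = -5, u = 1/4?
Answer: 2951/12 ≈ 245.92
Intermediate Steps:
u = ¼ ≈ 0.25000
Z(K, T) = 18 (Z(K, T) = 48 + 6*(-5) = 48 - 30 = 18)
M(J, O) = 1 + 1/(4*O) (M(J, O) = 1/(4*O) + O/O = 1/(4*O) + 1 = 1 + 1/(4*O))
(68 + 159)*M(Z(-3, 2), 3) = (68 + 159)*((¼ + 3)/3) = 227*((⅓)*(13/4)) = 227*(13/12) = 2951/12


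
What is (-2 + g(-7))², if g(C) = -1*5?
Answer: 49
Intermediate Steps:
g(C) = -5
(-2 + g(-7))² = (-2 - 5)² = (-7)² = 49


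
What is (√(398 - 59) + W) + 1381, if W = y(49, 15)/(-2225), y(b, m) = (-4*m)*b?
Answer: 615133/445 + √339 ≈ 1400.7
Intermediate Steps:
y(b, m) = -4*b*m
W = 588/445 (W = -4*49*15/(-2225) = -2940*(-1/2225) = 588/445 ≈ 1.3213)
(√(398 - 59) + W) + 1381 = (√(398 - 59) + 588/445) + 1381 = (√339 + 588/445) + 1381 = (588/445 + √339) + 1381 = 615133/445 + √339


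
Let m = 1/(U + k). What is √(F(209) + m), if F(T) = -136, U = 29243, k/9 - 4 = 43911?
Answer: 7*I*√500095784354/424478 ≈ 11.662*I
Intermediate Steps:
k = 395235 (k = 36 + 9*43911 = 36 + 395199 = 395235)
m = 1/424478 (m = 1/(29243 + 395235) = 1/424478 ≈ 2.3558e-6)
√(F(209) + m) = √(-136 + 1/424478) = √(-57729007/424478) = 7*I*√500095784354/424478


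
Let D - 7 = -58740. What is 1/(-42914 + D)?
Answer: -1/101647 ≈ -9.8380e-6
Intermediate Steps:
D = -58733 (D = 7 - 58740 = -58733)
1/(-42914 + D) = 1/(-42914 - 58733) = 1/(-101647) = -1/101647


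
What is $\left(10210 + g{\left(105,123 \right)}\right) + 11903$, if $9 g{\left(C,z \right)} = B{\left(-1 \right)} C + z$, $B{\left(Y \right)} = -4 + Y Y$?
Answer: $\frac{66275}{3} \approx 22092.0$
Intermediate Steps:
$B{\left(Y \right)} = -4 + Y^{2}$
$g{\left(C,z \right)} = - \frac{C}{3} + \frac{z}{9}$ ($g{\left(C,z \right)} = \frac{\left(-4 + \left(-1\right)^{2}\right) C + z}{9} = \frac{\left(-4 + 1\right) C + z}{9} = \frac{- 3 C + z}{9} = \frac{z - 3 C}{9} = - \frac{C}{3} + \frac{z}{9}$)
$\left(10210 + g{\left(105,123 \right)}\right) + 11903 = \left(10210 + \left(\left(- \frac{1}{3}\right) 105 + \frac{1}{9} \cdot 123\right)\right) + 11903 = \left(10210 + \left(-35 + \frac{41}{3}\right)\right) + 11903 = \left(10210 - \frac{64}{3}\right) + 11903 = \frac{30566}{3} + 11903 = \frac{66275}{3}$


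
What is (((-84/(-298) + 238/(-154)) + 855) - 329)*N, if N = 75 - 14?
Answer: 52462623/1639 ≈ 32009.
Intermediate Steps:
N = 61
(((-84/(-298) + 238/(-154)) + 855) - 329)*N = (((-84/(-298) + 238/(-154)) + 855) - 329)*61 = (((-84*(-1/298) + 238*(-1/154)) + 855) - 329)*61 = (((42/149 - 17/11) + 855) - 329)*61 = ((-2071/1639 + 855) - 329)*61 = (1399274/1639 - 329)*61 = (860043/1639)*61 = 52462623/1639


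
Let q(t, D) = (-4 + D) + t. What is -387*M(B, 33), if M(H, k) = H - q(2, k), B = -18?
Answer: 18963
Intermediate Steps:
q(t, D) = -4 + D + t
M(H, k) = 2 + H - k (M(H, k) = H - (-4 + k + 2) = H - (-2 + k) = H + (2 - k) = 2 + H - k)
-387*M(B, 33) = -387*(2 - 18 - 1*33) = -387*(2 - 18 - 33) = -387*(-49) = 18963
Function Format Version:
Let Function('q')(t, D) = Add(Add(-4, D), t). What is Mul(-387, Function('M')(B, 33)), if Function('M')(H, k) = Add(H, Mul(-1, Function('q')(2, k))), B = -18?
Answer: 18963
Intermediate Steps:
Function('q')(t, D) = Add(-4, D, t)
Function('M')(H, k) = Add(2, H, Mul(-1, k)) (Function('M')(H, k) = Add(H, Mul(-1, Add(-4, k, 2))) = Add(H, Mul(-1, Add(-2, k))) = Add(H, Add(2, Mul(-1, k))) = Add(2, H, Mul(-1, k)))
Mul(-387, Function('M')(B, 33)) = Mul(-387, Add(2, -18, Mul(-1, 33))) = Mul(-387, Add(2, -18, -33)) = Mul(-387, -49) = 18963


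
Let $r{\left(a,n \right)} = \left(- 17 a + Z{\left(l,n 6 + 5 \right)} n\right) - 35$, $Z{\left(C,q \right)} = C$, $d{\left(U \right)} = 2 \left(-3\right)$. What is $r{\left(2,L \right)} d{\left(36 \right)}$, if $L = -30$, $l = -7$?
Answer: $-846$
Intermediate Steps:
$d{\left(U \right)} = -6$
$r{\left(a,n \right)} = -35 - 17 a - 7 n$ ($r{\left(a,n \right)} = \left(- 17 a - 7 n\right) - 35 = -35 - 17 a - 7 n$)
$r{\left(2,L \right)} d{\left(36 \right)} = \left(-35 - 34 - -210\right) \left(-6\right) = \left(-35 - 34 + 210\right) \left(-6\right) = 141 \left(-6\right) = -846$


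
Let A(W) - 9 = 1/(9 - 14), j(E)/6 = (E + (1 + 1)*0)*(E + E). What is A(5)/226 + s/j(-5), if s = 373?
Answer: 43469/33900 ≈ 1.2823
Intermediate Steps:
j(E) = 12*E**2 (j(E) = 6*((E + (1 + 1)*0)*(E + E)) = 6*((E + 2*0)*(2*E)) = 6*((E + 0)*(2*E)) = 6*(E*(2*E)) = 6*(2*E**2) = 12*E**2)
A(W) = 44/5 (A(W) = 9 + 1/(9 - 14) = 9 + 1/(-5) = 9 - 1/5 = 44/5)
A(5)/226 + s/j(-5) = (44/5)/226 + 373/((12*(-5)**2)) = (44/5)*(1/226) + 373/((12*25)) = 22/565 + 373/300 = 43469/33900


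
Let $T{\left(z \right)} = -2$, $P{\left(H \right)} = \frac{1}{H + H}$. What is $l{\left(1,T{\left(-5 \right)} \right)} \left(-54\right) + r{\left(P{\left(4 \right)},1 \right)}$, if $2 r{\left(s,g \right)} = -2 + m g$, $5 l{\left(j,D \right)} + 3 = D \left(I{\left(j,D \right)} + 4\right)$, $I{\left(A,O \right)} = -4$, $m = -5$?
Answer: $\frac{289}{10} \approx 28.9$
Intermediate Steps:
$P{\left(H \right)} = \frac{1}{2 H}$
$l{\left(j,D \right)} = - \frac{3}{5}$ ($l{\left(j,D \right)} = - \frac{3}{5} + \frac{D \left(-4 + 4\right)}{5} = - \frac{3}{5} + \frac{D 0}{5} = - \frac{3}{5} + \frac{1}{5} \cdot 0 = - \frac{3}{5} + 0 = - \frac{3}{5}$)
$r{\left(s,g \right)} = -1 - \frac{5 g}{2}$ ($r{\left(s,g \right)} = \frac{-2 - 5 g}{2} = -1 - \frac{5 g}{2}$)
$l{\left(1,T{\left(-5 \right)} \right)} \left(-54\right) + r{\left(P{\left(4 \right)},1 \right)} = \left(- \frac{3}{5}\right) \left(-54\right) - \frac{7}{2} = \frac{162}{5} - \frac{7}{2} = \frac{289}{10}$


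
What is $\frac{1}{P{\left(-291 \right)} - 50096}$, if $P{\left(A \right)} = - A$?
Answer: $- \frac{1}{49805} \approx -2.0078 \cdot 10^{-5}$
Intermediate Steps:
$\frac{1}{P{\left(-291 \right)} - 50096} = \frac{1}{\left(-1\right) \left(-291\right) - 50096} = \frac{1}{291 - 50096} = \frac{1}{-49805} = - \frac{1}{49805}$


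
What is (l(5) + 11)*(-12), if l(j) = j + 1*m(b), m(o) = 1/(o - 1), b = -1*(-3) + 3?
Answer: -972/5 ≈ -194.40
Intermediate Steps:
b = 6 (b = 3 + 3 = 6)
m(o) = 1/(-1 + o)
l(j) = ⅕ + j (l(j) = j + 1/(-1 + 6) = j + 1/5 = j + 1*(⅕) = j + ⅕ = ⅕ + j)
(l(5) + 11)*(-12) = ((⅕ + 5) + 11)*(-12) = (26/5 + 11)*(-12) = (81/5)*(-12) = -972/5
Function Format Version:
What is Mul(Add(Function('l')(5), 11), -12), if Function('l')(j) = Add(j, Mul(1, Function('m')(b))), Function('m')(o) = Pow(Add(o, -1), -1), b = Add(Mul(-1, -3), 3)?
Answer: Rational(-972, 5) ≈ -194.40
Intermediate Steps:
b = 6 (b = Add(3, 3) = 6)
Function('m')(o) = Pow(Add(-1, o), -1)
Function('l')(j) = Add(Rational(1, 5), j) (Function('l')(j) = Add(j, Mul(1, Pow(Add(-1, 6), -1))) = Add(j, Mul(1, Pow(5, -1))) = Add(j, Mul(1, Rational(1, 5))) = Add(j, Rational(1, 5)) = Add(Rational(1, 5), j))
Mul(Add(Function('l')(5), 11), -12) = Mul(Add(Add(Rational(1, 5), 5), 11), -12) = Mul(Add(Rational(26, 5), 11), -12) = Mul(Rational(81, 5), -12) = Rational(-972, 5)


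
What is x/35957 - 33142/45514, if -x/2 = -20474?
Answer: 336010189/818273449 ≈ 0.41063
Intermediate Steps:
x = 40948 (x = -2*(-20474) = 40948)
x/35957 - 33142/45514 = 40948/35957 - 33142/45514 = 40948*(1/35957) - 33142*1/45514 = 40948/35957 - 16571/22757 = 336010189/818273449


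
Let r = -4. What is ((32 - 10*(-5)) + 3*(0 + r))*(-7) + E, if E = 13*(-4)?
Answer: -542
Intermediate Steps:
E = -52
((32 - 10*(-5)) + 3*(0 + r))*(-7) + E = ((32 - 10*(-5)) + 3*(0 - 4))*(-7) - 52 = ((32 + 50) + 3*(-4))*(-7) - 52 = (82 - 12)*(-7) - 52 = 70*(-7) - 52 = -490 - 52 = -542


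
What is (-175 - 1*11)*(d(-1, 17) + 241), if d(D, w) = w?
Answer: -47988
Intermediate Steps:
(-175 - 1*11)*(d(-1, 17) + 241) = (-175 - 1*11)*(17 + 241) = (-175 - 11)*258 = -186*258 = -47988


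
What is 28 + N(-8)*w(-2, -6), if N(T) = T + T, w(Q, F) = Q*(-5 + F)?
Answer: -324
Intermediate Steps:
N(T) = 2*T
28 + N(-8)*w(-2, -6) = 28 + (2*(-8))*(-2*(-5 - 6)) = 28 - (-32)*(-11) = 28 - 16*22 = 28 - 352 = -324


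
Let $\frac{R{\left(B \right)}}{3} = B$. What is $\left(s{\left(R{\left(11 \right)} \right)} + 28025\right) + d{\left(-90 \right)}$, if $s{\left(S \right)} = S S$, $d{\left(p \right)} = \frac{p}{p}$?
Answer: $29115$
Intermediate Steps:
$R{\left(B \right)} = 3 B$
$d{\left(p \right)} = 1$
$s{\left(S \right)} = S^{2}$
$\left(s{\left(R{\left(11 \right)} \right)} + 28025\right) + d{\left(-90 \right)} = \left(\left(3 \cdot 11\right)^{2} + 28025\right) + 1 = \left(33^{2} + 28025\right) + 1 = \left(1089 + 28025\right) + 1 = 29114 + 1 = 29115$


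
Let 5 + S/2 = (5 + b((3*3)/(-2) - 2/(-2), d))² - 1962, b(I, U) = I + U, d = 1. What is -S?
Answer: 7843/2 ≈ 3921.5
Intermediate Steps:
S = -7843/2 (S = -10 + 2*((5 + (((3*3)/(-2) - 2/(-2)) + 1))² - 1962) = -10 + 2*((5 + ((9*(-½) - 2*(-½)) + 1))² - 1962) = -10 + 2*((5 + ((-9/2 + 1) + 1))² - 1962) = -10 + 2*((5 + (-7/2 + 1))² - 1962) = -10 + 2*((5 - 5/2)² - 1962) = -10 + 2*((5/2)² - 1962) = -10 + 2*(25/4 - 1962) = -10 + 2*(-7823/4) = -10 - 7823/2 = -7843/2 ≈ -3921.5)
-S = -1*(-7843/2) = 7843/2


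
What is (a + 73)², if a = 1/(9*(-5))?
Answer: 10784656/2025 ≈ 5325.8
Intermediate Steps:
a = -1/45 (a = 1/(-45) = -1/45 ≈ -0.022222)
(a + 73)² = (-1/45 + 73)² = (3284/45)² = 10784656/2025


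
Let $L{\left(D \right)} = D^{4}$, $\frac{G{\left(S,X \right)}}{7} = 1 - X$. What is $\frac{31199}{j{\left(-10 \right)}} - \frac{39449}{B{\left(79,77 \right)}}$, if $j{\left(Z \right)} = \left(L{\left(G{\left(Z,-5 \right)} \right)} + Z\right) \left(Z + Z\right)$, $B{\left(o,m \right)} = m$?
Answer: $- \frac{2455060422603}{4791996440} \approx -512.33$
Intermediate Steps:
$G{\left(S,X \right)} = 7 - 7 X$ ($G{\left(S,X \right)} = 7 \left(1 - X\right) = 7 - 7 X$)
$j{\left(Z \right)} = 2 Z \left(3111696 + Z\right)$ ($j{\left(Z \right)} = \left(\left(7 - -35\right)^{4} + Z\right) \left(Z + Z\right) = \left(\left(7 + 35\right)^{4} + Z\right) 2 Z = \left(42^{4} + Z\right) 2 Z = \left(3111696 + Z\right) 2 Z = 2 Z \left(3111696 + Z\right)$)
$\frac{31199}{j{\left(-10 \right)}} - \frac{39449}{B{\left(79,77 \right)}} = \frac{31199}{2 \left(-10\right) \left(3111696 - 10\right)} - \frac{39449}{77} = \frac{31199}{2 \left(-10\right) 3111686} - \frac{39449}{77} = \frac{31199}{-62233720} - \frac{39449}{77} = 31199 \left(- \frac{1}{62233720}\right) - \frac{39449}{77} = - \frac{31199}{62233720} - \frac{39449}{77} = - \frac{2455060422603}{4791996440}$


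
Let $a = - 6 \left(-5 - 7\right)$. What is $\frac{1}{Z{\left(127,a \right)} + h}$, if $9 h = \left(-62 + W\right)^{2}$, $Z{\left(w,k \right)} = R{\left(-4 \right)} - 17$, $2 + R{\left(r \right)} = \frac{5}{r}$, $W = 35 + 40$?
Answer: $- \frac{36}{53} \approx -0.67924$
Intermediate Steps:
$W = 75$
$a = 72$ ($a = \left(-6\right) \left(-12\right) = 72$)
$R{\left(r \right)} = -2 + \frac{5}{r}$
$Z{\left(w,k \right)} = - \frac{81}{4}$ ($Z{\left(w,k \right)} = \left(-2 + \frac{5}{-4}\right) - 17 = \left(-2 + 5 \left(- \frac{1}{4}\right)\right) - 17 = \left(-2 - \frac{5}{4}\right) - 17 = - \frac{13}{4} - 17 = - \frac{81}{4}$)
$h = \frac{169}{9}$ ($h = \frac{\left(-62 + 75\right)^{2}}{9} = \frac{13^{2}}{9} = \frac{1}{9} \cdot 169 = \frac{169}{9} \approx 18.778$)
$\frac{1}{Z{\left(127,a \right)} + h} = \frac{1}{- \frac{81}{4} + \frac{169}{9}} = \frac{1}{- \frac{53}{36}} = - \frac{36}{53}$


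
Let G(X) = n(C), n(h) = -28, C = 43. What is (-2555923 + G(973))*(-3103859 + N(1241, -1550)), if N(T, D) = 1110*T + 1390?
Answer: 4408910681009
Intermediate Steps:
G(X) = -28
N(T, D) = 1390 + 1110*T
(-2555923 + G(973))*(-3103859 + N(1241, -1550)) = (-2555923 - 28)*(-3103859 + (1390 + 1110*1241)) = -2555951*(-3103859 + (1390 + 1377510)) = -2555951*(-3103859 + 1378900) = -2555951*(-1724959) = 4408910681009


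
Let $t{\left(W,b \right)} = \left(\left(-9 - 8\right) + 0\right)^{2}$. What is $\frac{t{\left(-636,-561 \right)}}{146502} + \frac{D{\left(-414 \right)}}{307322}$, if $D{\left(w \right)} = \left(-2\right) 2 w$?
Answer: $\frac{165711685}{22511643822} \approx 0.0073612$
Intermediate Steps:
$t{\left(W,b \right)} = 289$ ($t{\left(W,b \right)} = \left(-17 + 0\right)^{2} = \left(-17\right)^{2} = 289$)
$D{\left(w \right)} = - 4 w$
$\frac{t{\left(-636,-561 \right)}}{146502} + \frac{D{\left(-414 \right)}}{307322} = \frac{289}{146502} + \frac{\left(-4\right) \left(-414\right)}{307322} = 289 \cdot \frac{1}{146502} + 1656 \cdot \frac{1}{307322} = \frac{289}{146502} + \frac{828}{153661} = \frac{165711685}{22511643822}$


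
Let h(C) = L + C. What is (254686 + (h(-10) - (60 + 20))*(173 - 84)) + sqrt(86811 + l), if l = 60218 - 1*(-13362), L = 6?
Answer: 247210 + sqrt(160391) ≈ 2.4761e+5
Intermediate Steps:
h(C) = 6 + C
l = 73580 (l = 60218 + 13362 = 73580)
(254686 + (h(-10) - (60 + 20))*(173 - 84)) + sqrt(86811 + l) = (254686 + ((6 - 10) - (60 + 20))*(173 - 84)) + sqrt(86811 + 73580) = (254686 + (-4 - 1*80)*89) + sqrt(160391) = (254686 + (-4 - 80)*89) + sqrt(160391) = (254686 - 84*89) + sqrt(160391) = (254686 - 7476) + sqrt(160391) = 247210 + sqrt(160391)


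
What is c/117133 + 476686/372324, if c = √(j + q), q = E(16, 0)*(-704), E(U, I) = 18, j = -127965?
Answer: 238343/186162 + I*√140637/117133 ≈ 1.2803 + 0.0032016*I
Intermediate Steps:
q = -12672 (q = 18*(-704) = -12672)
c = I*√140637 (c = √(-127965 - 12672) = √(-140637) = I*√140637 ≈ 375.02*I)
c/117133 + 476686/372324 = (I*√140637)/117133 + 476686/372324 = (I*√140637)*(1/117133) + 476686*(1/372324) = I*√140637/117133 + 238343/186162 = 238343/186162 + I*√140637/117133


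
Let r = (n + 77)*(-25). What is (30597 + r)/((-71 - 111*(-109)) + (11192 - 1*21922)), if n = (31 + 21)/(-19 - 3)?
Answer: 158021/7139 ≈ 22.135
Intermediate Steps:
n = -26/11 (n = 52/(-22) = 52*(-1/22) = -26/11 ≈ -2.3636)
r = -20525/11 (r = (-26/11 + 77)*(-25) = (821/11)*(-25) = -20525/11 ≈ -1865.9)
(30597 + r)/((-71 - 111*(-109)) + (11192 - 1*21922)) = (30597 - 20525/11)/((-71 - 111*(-109)) + (11192 - 1*21922)) = 316042/(11*((-71 + 12099) + (11192 - 21922))) = 316042/(11*(12028 - 10730)) = (316042/11)/1298 = (316042/11)*(1/1298) = 158021/7139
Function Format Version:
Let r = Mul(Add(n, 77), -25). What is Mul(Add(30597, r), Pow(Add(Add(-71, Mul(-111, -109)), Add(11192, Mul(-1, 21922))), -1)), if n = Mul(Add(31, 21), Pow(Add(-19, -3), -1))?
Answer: Rational(158021, 7139) ≈ 22.135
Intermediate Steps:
n = Rational(-26, 11) (n = Mul(52, Pow(-22, -1)) = Mul(52, Rational(-1, 22)) = Rational(-26, 11) ≈ -2.3636)
r = Rational(-20525, 11) (r = Mul(Add(Rational(-26, 11), 77), -25) = Mul(Rational(821, 11), -25) = Rational(-20525, 11) ≈ -1865.9)
Mul(Add(30597, r), Pow(Add(Add(-71, Mul(-111, -109)), Add(11192, Mul(-1, 21922))), -1)) = Mul(Add(30597, Rational(-20525, 11)), Pow(Add(Add(-71, Mul(-111, -109)), Add(11192, Mul(-1, 21922))), -1)) = Mul(Rational(316042, 11), Pow(Add(Add(-71, 12099), Add(11192, -21922)), -1)) = Mul(Rational(316042, 11), Pow(Add(12028, -10730), -1)) = Mul(Rational(316042, 11), Pow(1298, -1)) = Mul(Rational(316042, 11), Rational(1, 1298)) = Rational(158021, 7139)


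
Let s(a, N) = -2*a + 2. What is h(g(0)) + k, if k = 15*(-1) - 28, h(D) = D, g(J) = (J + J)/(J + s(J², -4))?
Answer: -43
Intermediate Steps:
s(a, N) = 2 - 2*a
g(J) = 2*J/(2 + J - 2*J²) (g(J) = (J + J)/(J + (2 - 2*J²)) = (2*J)/(2 + J - 2*J²) = 2*J/(2 + J - 2*J²))
k = -43 (k = -15 - 28 = -43)
h(g(0)) + k = 2*0/(2 + 0 - 2*0²) - 43 = 2*0/(2 + 0 - 2*0) - 43 = 2*0/(2 + 0 + 0) - 43 = 2*0/2 - 43 = 2*0*(½) - 43 = 0 - 43 = -43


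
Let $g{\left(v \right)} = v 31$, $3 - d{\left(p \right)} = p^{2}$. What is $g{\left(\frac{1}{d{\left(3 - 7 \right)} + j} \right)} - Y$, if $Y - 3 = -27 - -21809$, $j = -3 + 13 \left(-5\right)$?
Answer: $- \frac{1764616}{81} \approx -21785.0$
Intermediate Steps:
$d{\left(p \right)} = 3 - p^{2}$
$j = -68$ ($j = -3 - 65 = -68$)
$g{\left(v \right)} = 31 v$
$Y = 21785$ ($Y = 3 - -21782 = 3 + \left(-27 + 21809\right) = 3 + 21782 = 21785$)
$g{\left(\frac{1}{d{\left(3 - 7 \right)} + j} \right)} - Y = \frac{31}{\left(3 - \left(3 - 7\right)^{2}\right) - 68} - 21785 = \frac{31}{\left(3 - \left(-4\right)^{2}\right) - 68} - 21785 = \frac{31}{\left(3 - 16\right) - 68} - 21785 = \frac{31}{-13 - 68} - 21785 = \frac{31}{-81} - 21785 = 31 \left(- \frac{1}{81}\right) - 21785 = - \frac{31}{81} - 21785 = - \frac{1764616}{81}$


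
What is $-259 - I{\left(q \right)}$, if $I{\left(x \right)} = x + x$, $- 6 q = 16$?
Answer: $- \frac{761}{3} \approx -253.67$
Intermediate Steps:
$q = - \frac{8}{3}$ ($q = \left(- \frac{1}{6}\right) 16 = - \frac{8}{3} \approx -2.6667$)
$I{\left(x \right)} = 2 x$
$-259 - I{\left(q \right)} = -259 - 2 \left(- \frac{8}{3}\right) = -259 - - \frac{16}{3} = -259 + \frac{16}{3} = - \frac{761}{3}$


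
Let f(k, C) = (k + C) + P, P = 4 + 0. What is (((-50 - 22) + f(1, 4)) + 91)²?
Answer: 784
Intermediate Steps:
P = 4
f(k, C) = 4 + C + k (f(k, C) = (k + C) + 4 = (C + k) + 4 = 4 + C + k)
(((-50 - 22) + f(1, 4)) + 91)² = (((-50 - 22) + (4 + 4 + 1)) + 91)² = ((-72 + 9) + 91)² = (-63 + 91)² = 28² = 784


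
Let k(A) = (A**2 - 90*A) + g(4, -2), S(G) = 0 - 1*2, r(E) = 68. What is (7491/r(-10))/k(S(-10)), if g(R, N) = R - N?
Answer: 7491/12920 ≈ 0.57980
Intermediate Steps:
S(G) = -2 (S(G) = 0 - 2 = -2)
k(A) = 6 + A**2 - 90*A (k(A) = (A**2 - 90*A) + (4 - 1*(-2)) = (A**2 - 90*A) + (4 + 2) = (A**2 - 90*A) + 6 = 6 + A**2 - 90*A)
(7491/r(-10))/k(S(-10)) = (7491/68)/(6 + (-2)**2 - 90*(-2)) = (7491*(1/68))/(6 + 4 + 180) = (7491/68)/190 = (7491/68)*(1/190) = 7491/12920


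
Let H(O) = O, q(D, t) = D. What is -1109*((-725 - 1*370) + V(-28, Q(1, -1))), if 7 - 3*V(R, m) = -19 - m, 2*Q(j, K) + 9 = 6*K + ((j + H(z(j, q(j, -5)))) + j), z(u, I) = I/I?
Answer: 3620885/3 ≈ 1.2070e+6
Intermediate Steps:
z(u, I) = 1
Q(j, K) = -4 + j + 3*K (Q(j, K) = -9/2 + (6*K + ((j + 1) + j))/2 = -9/2 + (6*K + ((1 + j) + j))/2 = -9/2 + (6*K + (1 + 2*j))/2 = -9/2 + (1 + 2*j + 6*K)/2 = -9/2 + (½ + j + 3*K) = -4 + j + 3*K)
V(R, m) = 26/3 + m/3 (V(R, m) = 7/3 - (-19 - m)/3 = 7/3 + (19/3 + m/3) = 26/3 + m/3)
-1109*((-725 - 1*370) + V(-28, Q(1, -1))) = -1109*((-725 - 1*370) + (26/3 + (-4 + 1 + 3*(-1))/3)) = -1109*((-725 - 370) + (26/3 + (-4 + 1 - 3)/3)) = -1109*(-1095 + (26/3 + (⅓)*(-6))) = -1109*(-1095 + (26/3 - 2)) = -1109*(-1095 + 20/3) = -1109*(-3265/3) = 3620885/3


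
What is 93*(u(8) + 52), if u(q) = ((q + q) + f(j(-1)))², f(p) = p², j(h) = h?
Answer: 31713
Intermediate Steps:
u(q) = (1 + 2*q)² (u(q) = ((q + q) + (-1)²)² = (2*q + 1)² = (1 + 2*q)²)
93*(u(8) + 52) = 93*((1 + 2*8)² + 52) = 93*((1 + 16)² + 52) = 93*(17² + 52) = 93*(289 + 52) = 93*341 = 31713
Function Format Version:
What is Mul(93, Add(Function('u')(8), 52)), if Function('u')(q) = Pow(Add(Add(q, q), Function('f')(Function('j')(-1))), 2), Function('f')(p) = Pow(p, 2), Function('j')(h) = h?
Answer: 31713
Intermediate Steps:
Function('u')(q) = Pow(Add(1, Mul(2, q)), 2) (Function('u')(q) = Pow(Add(Add(q, q), Pow(-1, 2)), 2) = Pow(Add(Mul(2, q), 1), 2) = Pow(Add(1, Mul(2, q)), 2))
Mul(93, Add(Function('u')(8), 52)) = Mul(93, Add(Pow(Add(1, Mul(2, 8)), 2), 52)) = Mul(93, Add(Pow(Add(1, 16), 2), 52)) = Mul(93, Add(Pow(17, 2), 52)) = Mul(93, Add(289, 52)) = Mul(93, 341) = 31713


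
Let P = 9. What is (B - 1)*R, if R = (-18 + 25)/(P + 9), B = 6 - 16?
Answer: -77/18 ≈ -4.2778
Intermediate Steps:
B = -10
R = 7/18 (R = (-18 + 25)/(9 + 9) = 7/18 ≈ 0.38889)
(B - 1)*R = (-10 - 1)*(7/18) = -11*7/18 = -77/18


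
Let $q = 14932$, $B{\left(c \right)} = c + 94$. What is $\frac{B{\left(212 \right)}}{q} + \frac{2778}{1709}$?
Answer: $\frac{21002025}{12759394} \approx 1.646$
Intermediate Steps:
$B{\left(c \right)} = 94 + c$
$\frac{B{\left(212 \right)}}{q} + \frac{2778}{1709} = \frac{94 + 212}{14932} + \frac{2778}{1709} = 306 \cdot \frac{1}{14932} + 2778 \cdot \frac{1}{1709} = \frac{153}{7466} + \frac{2778}{1709} = \frac{21002025}{12759394}$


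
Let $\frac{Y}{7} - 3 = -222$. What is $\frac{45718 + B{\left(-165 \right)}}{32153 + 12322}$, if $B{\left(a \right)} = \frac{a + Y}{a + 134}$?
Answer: $\frac{1418956}{1378725} \approx 1.0292$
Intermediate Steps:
$Y = -1533$ ($Y = 21 + 7 \left(-222\right) = 21 - 1554 = -1533$)
$B{\left(a \right)} = \frac{-1533 + a}{134 + a}$ ($B{\left(a \right)} = \frac{a - 1533}{a + 134} = \frac{-1533 + a}{134 + a}$)
$\frac{45718 + B{\left(-165 \right)}}{32153 + 12322} = \frac{45718 + \frac{-1533 - 165}{134 - 165}}{32153 + 12322} = \frac{45718 + \frac{1}{-31} \left(-1698\right)}{44475} = \left(45718 - - \frac{1698}{31}\right) \frac{1}{44475} = \left(45718 + \frac{1698}{31}\right) \frac{1}{44475} = \frac{1418956}{31} \cdot \frac{1}{44475} = \frac{1418956}{1378725}$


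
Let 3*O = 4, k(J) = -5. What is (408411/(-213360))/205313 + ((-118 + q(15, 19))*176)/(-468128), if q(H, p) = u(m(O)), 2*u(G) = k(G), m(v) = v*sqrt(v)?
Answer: 9675391537967/213610618132240 ≈ 0.045295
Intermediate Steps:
O = 4/3 (O = (1/3)*4 = 4/3 ≈ 1.3333)
m(v) = v**(3/2)
u(G) = -5/2 (u(G) = (1/2)*(-5) = -5/2)
q(H, p) = -5/2
(408411/(-213360))/205313 + ((-118 + q(15, 19))*176)/(-468128) = (408411/(-213360))/205313 + ((-118 - 5/2)*176)/(-468128) = (408411*(-1/213360))*(1/205313) - 241/2*176*(-1/468128) = -136137/71120*1/205313 - 21208*(-1/468128) = -136137/14601860560 + 2651/58516 = 9675391537967/213610618132240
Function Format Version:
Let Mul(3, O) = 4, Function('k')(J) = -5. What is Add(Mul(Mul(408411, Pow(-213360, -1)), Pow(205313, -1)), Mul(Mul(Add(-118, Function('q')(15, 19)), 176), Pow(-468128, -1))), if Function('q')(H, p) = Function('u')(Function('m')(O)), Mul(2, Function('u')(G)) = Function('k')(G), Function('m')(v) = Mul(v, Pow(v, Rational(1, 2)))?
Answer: Rational(9675391537967, 213610618132240) ≈ 0.045295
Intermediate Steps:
O = Rational(4, 3) (O = Mul(Rational(1, 3), 4) = Rational(4, 3) ≈ 1.3333)
Function('m')(v) = Pow(v, Rational(3, 2))
Function('u')(G) = Rational(-5, 2) (Function('u')(G) = Mul(Rational(1, 2), -5) = Rational(-5, 2))
Function('q')(H, p) = Rational(-5, 2)
Add(Mul(Mul(408411, Pow(-213360, -1)), Pow(205313, -1)), Mul(Mul(Add(-118, Function('q')(15, 19)), 176), Pow(-468128, -1))) = Add(Mul(Mul(408411, Pow(-213360, -1)), Pow(205313, -1)), Mul(Mul(Add(-118, Rational(-5, 2)), 176), Pow(-468128, -1))) = Add(Mul(Mul(408411, Rational(-1, 213360)), Rational(1, 205313)), Mul(Mul(Rational(-241, 2), 176), Rational(-1, 468128))) = Add(Mul(Rational(-136137, 71120), Rational(1, 205313)), Mul(-21208, Rational(-1, 468128))) = Add(Rational(-136137, 14601860560), Rational(2651, 58516)) = Rational(9675391537967, 213610618132240)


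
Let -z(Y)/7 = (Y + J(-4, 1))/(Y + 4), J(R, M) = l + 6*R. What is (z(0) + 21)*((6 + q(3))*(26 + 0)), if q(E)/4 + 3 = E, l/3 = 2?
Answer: 8190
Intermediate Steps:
l = 6 (l = 3*2 = 6)
q(E) = -12 + 4*E
J(R, M) = 6 + 6*R
z(Y) = -7*(-18 + Y)/(4 + Y) (z(Y) = -7*(Y + (6 + 6*(-4)))/(Y + 4) = -7*(Y + (6 - 24))/(4 + Y) = -7*(Y - 18)/(4 + Y) = -7*(-18 + Y)/(4 + Y))
(z(0) + 21)*((6 + q(3))*(26 + 0)) = (7*(18 - 1*0)/(4 + 0) + 21)*((6 + (-12 + 4*3))*(26 + 0)) = (7*(18 + 0)/4 + 21)*((6 + (-12 + 12))*26) = (7*(1/4)*18 + 21)*((6 + 0)*26) = (63/2 + 21)*(6*26) = (105/2)*156 = 8190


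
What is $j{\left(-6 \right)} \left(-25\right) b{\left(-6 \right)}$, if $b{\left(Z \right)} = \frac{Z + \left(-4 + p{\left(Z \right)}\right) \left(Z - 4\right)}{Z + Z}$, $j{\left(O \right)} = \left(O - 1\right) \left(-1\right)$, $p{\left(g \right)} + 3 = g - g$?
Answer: $\frac{2800}{3} \approx 933.33$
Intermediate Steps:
$p{\left(g \right)} = -3$ ($p{\left(g \right)} = -3 + \left(g - g\right) = -3 + 0 = -3$)
$j{\left(O \right)} = 1 - O$ ($j{\left(O \right)} = \left(-1 + O\right) \left(-1\right) = 1 - O$)
$b{\left(Z \right)} = \frac{28 - 6 Z}{2 Z}$ ($b{\left(Z \right)} = \frac{Z + \left(-4 - 3\right) \left(Z - 4\right)}{Z + Z} = \frac{Z - 7 \left(-4 + Z\right)}{2 Z} = \left(Z - \left(-28 + 7 Z\right)\right) \frac{1}{2 Z} = \left(28 - 6 Z\right) \frac{1}{2 Z} = \frac{28 - 6 Z}{2 Z}$)
$j{\left(-6 \right)} \left(-25\right) b{\left(-6 \right)} = \left(1 - -6\right) \left(-25\right) \left(-3 + \frac{14}{-6}\right) = \left(1 + 6\right) \left(-25\right) \left(-3 + 14 \left(- \frac{1}{6}\right)\right) = 7 \left(-25\right) \left(-3 - \frac{7}{3}\right) = \left(-175\right) \left(- \frac{16}{3}\right) = \frac{2800}{3}$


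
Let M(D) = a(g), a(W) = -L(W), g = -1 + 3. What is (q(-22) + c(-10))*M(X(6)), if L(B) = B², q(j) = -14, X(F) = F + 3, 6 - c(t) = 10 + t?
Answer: 32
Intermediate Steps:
c(t) = -4 - t (c(t) = 6 - (10 + t) = 6 + (-10 - t) = -4 - t)
X(F) = 3 + F
g = 2
a(W) = -W²
M(D) = -4 (M(D) = -1*2² = -1*4 = -4)
(q(-22) + c(-10))*M(X(6)) = (-14 + (-4 - 1*(-10)))*(-4) = (-14 + (-4 + 10))*(-4) = (-14 + 6)*(-4) = -8*(-4) = 32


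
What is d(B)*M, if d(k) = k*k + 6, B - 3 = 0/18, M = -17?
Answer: -255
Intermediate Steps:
B = 3 (B = 3 + 0/18 = 3 + 0*(1/18) = 3 + 0 = 3)
d(k) = 6 + k² (d(k) = k² + 6 = 6 + k²)
d(B)*M = (6 + 3²)*(-17) = (6 + 9)*(-17) = 15*(-17) = -255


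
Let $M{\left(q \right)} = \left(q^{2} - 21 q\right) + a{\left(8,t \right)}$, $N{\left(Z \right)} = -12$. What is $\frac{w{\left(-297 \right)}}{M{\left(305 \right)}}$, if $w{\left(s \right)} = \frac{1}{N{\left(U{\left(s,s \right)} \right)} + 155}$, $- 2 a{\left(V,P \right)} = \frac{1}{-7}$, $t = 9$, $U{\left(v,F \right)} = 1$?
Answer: $\frac{14}{173413383} \approx 8.0732 \cdot 10^{-8}$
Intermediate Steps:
$a{\left(V,P \right)} = \frac{1}{14}$ ($a{\left(V,P \right)} = - \frac{1}{2 \left(-7\right)} = \left(- \frac{1}{2}\right) \left(- \frac{1}{7}\right) = \frac{1}{14}$)
$w{\left(s \right)} = \frac{1}{143}$ ($w{\left(s \right)} = \frac{1}{-12 + 155} = \frac{1}{143}$)
$M{\left(q \right)} = \frac{1}{14} + q^{2} - 21 q$ ($M{\left(q \right)} = \left(q^{2} - 21 q\right) + \frac{1}{14} = \frac{1}{14} + q^{2} - 21 q$)
$\frac{w{\left(-297 \right)}}{M{\left(305 \right)}} = \frac{1}{143 \left(\frac{1}{14} + 305^{2} - 6405\right)} = \frac{1}{143 \left(\frac{1}{14} + 93025 - 6405\right)} = \frac{1}{143 \cdot \frac{1212681}{14}} = \frac{1}{143} \cdot \frac{14}{1212681} = \frac{14}{173413383}$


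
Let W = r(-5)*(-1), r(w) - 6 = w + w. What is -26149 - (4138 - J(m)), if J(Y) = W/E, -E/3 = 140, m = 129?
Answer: -3180136/105 ≈ -30287.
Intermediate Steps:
r(w) = 6 + 2*w (r(w) = 6 + (w + w) = 6 + 2*w)
E = -420 (E = -3*140 = -420)
W = 4 (W = (6 + 2*(-5))*(-1) = (6 - 10)*(-1) = -4*(-1) = 4)
J(Y) = -1/105 (J(Y) = 4/(-420) = 4*(-1/420) = -1/105)
-26149 - (4138 - J(m)) = -26149 - (4138 - 1*(-1/105)) = -26149 - (4138 + 1/105) = -26149 - 1*434491/105 = -26149 - 434491/105 = -3180136/105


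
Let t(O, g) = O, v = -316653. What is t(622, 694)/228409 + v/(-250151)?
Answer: 72481988999/57136739759 ≈ 1.2686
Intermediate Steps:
t(622, 694)/228409 + v/(-250151) = 622/228409 - 316653/(-250151) = 622*(1/228409) - 316653*(-1/250151) = 622/228409 + 316653/250151 = 72481988999/57136739759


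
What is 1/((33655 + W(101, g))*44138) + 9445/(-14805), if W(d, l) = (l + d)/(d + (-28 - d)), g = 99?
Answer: -19638126774143/30782685780630 ≈ -0.63796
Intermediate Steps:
W(d, l) = -d/28 - l/28 (W(d, l) = (d + l)/(-28) = (d + l)*(-1/28) = -d/28 - l/28)
1/((33655 + W(101, g))*44138) + 9445/(-14805) = 1/((33655 + (-1/28*101 - 1/28*99))*44138) + 9445/(-14805) = (1/44138)/(33655 + (-101/28 - 99/28)) + 9445*(-1/14805) = (1/44138)/(33655 - 50/7) - 1889/2961 = (1/44138)/(235535/7) - 1889/2961 = (7/235535)*(1/44138) - 1889/2961 = 7/10396043830 - 1889/2961 = -19638126774143/30782685780630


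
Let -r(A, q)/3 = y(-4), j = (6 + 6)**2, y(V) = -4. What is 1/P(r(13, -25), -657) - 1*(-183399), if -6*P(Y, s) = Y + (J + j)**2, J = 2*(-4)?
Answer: 1697174343/9254 ≈ 1.8340e+5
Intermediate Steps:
j = 144 (j = 12**2 = 144)
J = -8
r(A, q) = 12 (r(A, q) = -3*(-4) = 12)
P(Y, s) = -9248/3 - Y/6 (P(Y, s) = -(Y + (-8 + 144)**2)/6 = -(Y + 136**2)/6 = -(Y + 18496)/6 = -(18496 + Y)/6 = -9248/3 - Y/6)
1/P(r(13, -25), -657) - 1*(-183399) = 1/(-9248/3 - 1/6*12) - 1*(-183399) = 1/(-9248/3 - 2) + 183399 = 1/(-9254/3) + 183399 = -3/9254 + 183399 = 1697174343/9254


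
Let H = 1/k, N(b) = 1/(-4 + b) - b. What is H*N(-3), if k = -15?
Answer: -4/21 ≈ -0.19048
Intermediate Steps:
H = -1/15 (H = 1/(-15) = -1/15 ≈ -0.066667)
H*N(-3) = -(1 - 1*(-3)**2 + 4*(-3))/(15*(-4 - 3)) = -(1 - 1*9 - 12)/(15*(-7)) = -(-1)*(1 - 9 - 12)/105 = -(-1)*(-20)/105 = -1/15*20/7 = -4/21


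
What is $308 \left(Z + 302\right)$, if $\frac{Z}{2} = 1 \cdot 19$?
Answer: $104720$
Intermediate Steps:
$Z = 38$ ($Z = 2 \cdot 1 \cdot 19 = 2 \cdot 19 = 38$)
$308 \left(Z + 302\right) = 308 \left(38 + 302\right) = 308 \cdot 340 = 104720$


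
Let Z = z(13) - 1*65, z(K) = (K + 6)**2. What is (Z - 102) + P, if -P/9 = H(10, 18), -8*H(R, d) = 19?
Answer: 1723/8 ≈ 215.38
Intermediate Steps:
H(R, d) = -19/8 (H(R, d) = -1/8*19 = -19/8)
P = 171/8 (P = -9*(-19/8) = 171/8 ≈ 21.375)
z(K) = (6 + K)**2
Z = 296 (Z = (6 + 13)**2 - 1*65 = 19**2 - 65 = 361 - 65 = 296)
(Z - 102) + P = (296 - 102) + 171/8 = 194 + 171/8 = 1723/8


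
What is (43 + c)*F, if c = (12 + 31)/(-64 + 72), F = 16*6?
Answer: 4644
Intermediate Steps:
F = 96
c = 43/8 ≈ 5.3750
(43 + c)*F = (43 + 43/8)*96 = (387/8)*96 = 4644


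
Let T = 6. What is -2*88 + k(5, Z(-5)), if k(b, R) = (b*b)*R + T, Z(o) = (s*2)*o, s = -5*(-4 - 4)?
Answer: -10170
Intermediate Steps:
s = 40 (s = -5*(-8) = 40)
Z(o) = 80*o (Z(o) = (40*2)*o = 80*o)
k(b, R) = 6 + R*b² (k(b, R) = (b*b)*R + 6 = b²*R + 6 = R*b² + 6 = 6 + R*b²)
-2*88 + k(5, Z(-5)) = -2*88 + (6 + (80*(-5))*5²) = -176 + (6 - 400*25) = -176 + (6 - 10000) = -176 - 9994 = -10170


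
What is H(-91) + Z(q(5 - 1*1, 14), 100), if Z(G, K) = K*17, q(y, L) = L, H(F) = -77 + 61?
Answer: 1684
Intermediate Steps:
H(F) = -16
Z(G, K) = 17*K
H(-91) + Z(q(5 - 1*1, 14), 100) = -16 + 17*100 = -16 + 1700 = 1684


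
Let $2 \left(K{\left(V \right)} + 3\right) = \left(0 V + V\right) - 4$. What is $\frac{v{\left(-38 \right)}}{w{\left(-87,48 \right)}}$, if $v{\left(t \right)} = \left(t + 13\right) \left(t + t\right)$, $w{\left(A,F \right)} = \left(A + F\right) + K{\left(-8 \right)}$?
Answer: $- \frac{475}{12} \approx -39.583$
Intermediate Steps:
$K{\left(V \right)} = -5 + \frac{V}{2}$ ($K{\left(V \right)} = -3 + \frac{\left(0 V + V\right) - 4}{2} = -3 + \frac{\left(0 + V\right) - 4}{2} = -3 + \frac{V - 4}{2} = -3 + \frac{-4 + V}{2} = -3 + \left(-2 + \frac{V}{2}\right) = -5 + \frac{V}{2}$)
$w{\left(A,F \right)} = -9 + A + F$ ($w{\left(A,F \right)} = \left(A + F\right) + \left(-5 + \frac{1}{2} \left(-8\right)\right) = \left(A + F\right) - 9 = -9 + A + F$)
$v{\left(t \right)} = 2 t \left(13 + t\right)$ ($v{\left(t \right)} = \left(13 + t\right) 2 t = 2 t \left(13 + t\right)$)
$\frac{v{\left(-38 \right)}}{w{\left(-87,48 \right)}} = \frac{2 \left(-38\right) \left(13 - 38\right)}{-9 - 87 + 48} = \frac{2 \left(-38\right) \left(-25\right)}{-48} = 1900 \left(- \frac{1}{48}\right) = - \frac{475}{12}$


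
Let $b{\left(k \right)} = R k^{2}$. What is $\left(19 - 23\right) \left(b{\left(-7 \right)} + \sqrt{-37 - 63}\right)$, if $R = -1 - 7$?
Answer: $1568 - 40 i \approx 1568.0 - 40.0 i$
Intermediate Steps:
$R = -8$ ($R = -1 - 7 = -8$)
$b{\left(k \right)} = - 8 k^{2}$
$\left(19 - 23\right) \left(b{\left(-7 \right)} + \sqrt{-37 - 63}\right) = \left(19 - 23\right) \left(- 8 \left(-7\right)^{2} + \sqrt{-37 - 63}\right) = - 4 \left(\left(-8\right) 49 + \sqrt{-100}\right) = - 4 \left(-392 + 10 i\right) = 1568 - 40 i$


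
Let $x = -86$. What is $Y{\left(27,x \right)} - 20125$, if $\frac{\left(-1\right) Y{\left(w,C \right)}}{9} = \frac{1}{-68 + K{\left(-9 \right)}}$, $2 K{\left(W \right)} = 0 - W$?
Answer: $- \frac{2555857}{127} \approx -20125.0$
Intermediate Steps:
$K{\left(W \right)} = - \frac{W}{2}$ ($K{\left(W \right)} = \frac{0 - W}{2} = \frac{\left(-1\right) W}{2} = - \frac{W}{2}$)
$Y{\left(w,C \right)} = \frac{18}{127}$ ($Y{\left(w,C \right)} = - \frac{9}{-68 - - \frac{9}{2}} = - \frac{9}{-68 + \frac{9}{2}} = - \frac{9}{- \frac{127}{2}} = \left(-9\right) \left(- \frac{2}{127}\right) = \frac{18}{127}$)
$Y{\left(27,x \right)} - 20125 = \frac{18}{127} - 20125 = - \frac{2555857}{127}$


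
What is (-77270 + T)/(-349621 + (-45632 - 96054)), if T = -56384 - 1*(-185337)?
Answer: -51683/491307 ≈ -0.10519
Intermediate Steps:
T = 128953 (T = -56384 + 185337 = 128953)
(-77270 + T)/(-349621 + (-45632 - 96054)) = (-77270 + 128953)/(-349621 + (-45632 - 96054)) = 51683/(-349621 - 141686) = 51683/(-491307) = 51683*(-1/491307) = -51683/491307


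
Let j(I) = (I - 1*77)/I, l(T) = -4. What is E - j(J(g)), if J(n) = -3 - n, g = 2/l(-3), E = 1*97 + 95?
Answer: 801/5 ≈ 160.20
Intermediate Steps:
E = 192 (E = 97 + 95 = 192)
g = -½ (g = 2/(-4) = 2*(-¼) = -½ ≈ -0.50000)
j(I) = (-77 + I)/I (j(I) = (I - 77)/I = (-77 + I)/I)
E - j(J(g)) = 192 - (-77 + (-3 - 1*(-½)))/(-3 - 1*(-½)) = 192 - (-77 + (-3 + ½))/(-3 + ½) = 192 - (-77 - 5/2)/(-5/2) = 192 - (-2)*(-159)/(5*2) = 192 - 1*159/5 = 192 - 159/5 = 801/5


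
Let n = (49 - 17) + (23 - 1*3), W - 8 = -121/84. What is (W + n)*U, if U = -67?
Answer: -329573/84 ≈ -3923.5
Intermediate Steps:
W = 551/84 (W = 8 - 121/84 = 551/84 ≈ 6.5595)
n = 52 (n = 32 + (23 - 3) = 32 + 20 = 52)
(W + n)*U = (551/84 + 52)*(-67) = (4919/84)*(-67) = -329573/84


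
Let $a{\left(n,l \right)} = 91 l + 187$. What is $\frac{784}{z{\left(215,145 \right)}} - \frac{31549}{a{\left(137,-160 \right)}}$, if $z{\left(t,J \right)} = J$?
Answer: $\frac{15843037}{2084085} \approx 7.6019$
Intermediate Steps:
$a{\left(n,l \right)} = 187 + 91 l$
$\frac{784}{z{\left(215,145 \right)}} - \frac{31549}{a{\left(137,-160 \right)}} = \frac{784}{145} - \frac{31549}{187 + 91 \left(-160\right)} = 784 \cdot \frac{1}{145} - \frac{31549}{187 - 14560} = \frac{784}{145} - \frac{31549}{-14373} = \frac{784}{145} - - \frac{31549}{14373} = \frac{784}{145} + \frac{31549}{14373} = \frac{15843037}{2084085}$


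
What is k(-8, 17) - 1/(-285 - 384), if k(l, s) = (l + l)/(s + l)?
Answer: -3565/2007 ≈ -1.7763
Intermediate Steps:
k(l, s) = 2*l/(l + s) (k(l, s) = (2*l)/(l + s) = 2*l/(l + s))
k(-8, 17) - 1/(-285 - 384) = 2*(-8)/(-8 + 17) - 1/(-285 - 384) = 2*(-8)/9 - 1/(-669) = 2*(-8)*(⅑) - 1*(-1/669) = -16/9 + 1/669 = -3565/2007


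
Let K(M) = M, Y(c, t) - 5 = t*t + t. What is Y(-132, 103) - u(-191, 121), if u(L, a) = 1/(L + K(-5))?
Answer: 2100533/196 ≈ 10717.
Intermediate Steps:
Y(c, t) = 5 + t + t² (Y(c, t) = 5 + (t*t + t) = 5 + (t² + t) = 5 + (t + t²) = 5 + t + t²)
u(L, a) = 1/(-5 + L) (u(L, a) = 1/(L - 5) = 1/(-5 + L))
Y(-132, 103) - u(-191, 121) = (5 + 103 + 103²) - 1/(-5 - 191) = (5 + 103 + 10609) - 1/(-196) = 10717 - 1*(-1/196) = 10717 + 1/196 = 2100533/196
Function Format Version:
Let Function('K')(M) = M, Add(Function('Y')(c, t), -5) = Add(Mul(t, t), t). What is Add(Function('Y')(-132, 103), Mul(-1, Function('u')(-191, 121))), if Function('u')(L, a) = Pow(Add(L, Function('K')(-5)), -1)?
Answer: Rational(2100533, 196) ≈ 10717.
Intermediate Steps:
Function('Y')(c, t) = Add(5, t, Pow(t, 2)) (Function('Y')(c, t) = Add(5, Add(Mul(t, t), t)) = Add(5, Add(Pow(t, 2), t)) = Add(5, Add(t, Pow(t, 2))) = Add(5, t, Pow(t, 2)))
Function('u')(L, a) = Pow(Add(-5, L), -1) (Function('u')(L, a) = Pow(Add(L, -5), -1) = Pow(Add(-5, L), -1))
Add(Function('Y')(-132, 103), Mul(-1, Function('u')(-191, 121))) = Add(Add(5, 103, Pow(103, 2)), Mul(-1, Pow(Add(-5, -191), -1))) = Add(Add(5, 103, 10609), Mul(-1, Pow(-196, -1))) = Add(10717, Mul(-1, Rational(-1, 196))) = Add(10717, Rational(1, 196)) = Rational(2100533, 196)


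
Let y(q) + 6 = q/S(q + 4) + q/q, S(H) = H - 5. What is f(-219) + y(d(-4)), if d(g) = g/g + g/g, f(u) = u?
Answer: -222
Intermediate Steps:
d(g) = 2 (d(g) = 1 + 1 = 2)
S(H) = -5 + H
y(q) = -5 + q/(-1 + q) (y(q) = -6 + (q/(-5 + (q + 4)) + q/q) = -6 + (q/(-5 + (4 + q)) + 1) = -6 + (q/(-1 + q) + 1) = -6 + (1 + q/(-1 + q)) = -5 + q/(-1 + q))
f(-219) + y(d(-4)) = -219 + (5 - 4*2)/(-1 + 2) = -219 + (5 - 8)/1 = -219 + 1*(-3) = -219 - 3 = -222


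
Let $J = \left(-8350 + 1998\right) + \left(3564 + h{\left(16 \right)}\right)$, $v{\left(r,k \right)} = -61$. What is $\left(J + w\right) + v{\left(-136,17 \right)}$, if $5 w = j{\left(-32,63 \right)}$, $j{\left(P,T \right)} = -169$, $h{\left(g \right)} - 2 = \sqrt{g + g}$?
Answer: $- \frac{14404}{5} + 4 \sqrt{2} \approx -2875.1$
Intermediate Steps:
$h{\left(g \right)} = 2 + \sqrt{2} \sqrt{g}$ ($h{\left(g \right)} = 2 + \sqrt{g + g} = 2 + \sqrt{2 g} = 2 + \sqrt{2} \sqrt{g}$)
$J = -2786 + 4 \sqrt{2}$ ($J = \left(-8350 + 1998\right) + \left(3564 + \left(2 + \sqrt{2} \sqrt{16}\right)\right) = -6352 + \left(3564 + \left(2 + \sqrt{2} \cdot 4\right)\right) = -6352 + \left(3564 + \left(2 + 4 \sqrt{2}\right)\right) = -6352 + \left(3566 + 4 \sqrt{2}\right) = -2786 + 4 \sqrt{2} \approx -2780.3$)
$w = - \frac{169}{5}$ ($w = \frac{1}{5} \left(-169\right) = - \frac{169}{5} \approx -33.8$)
$\left(J + w\right) + v{\left(-136,17 \right)} = \left(\left(-2786 + 4 \sqrt{2}\right) - \frac{169}{5}\right) - 61 = \left(- \frac{14099}{5} + 4 \sqrt{2}\right) - 61 = - \frac{14404}{5} + 4 \sqrt{2}$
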